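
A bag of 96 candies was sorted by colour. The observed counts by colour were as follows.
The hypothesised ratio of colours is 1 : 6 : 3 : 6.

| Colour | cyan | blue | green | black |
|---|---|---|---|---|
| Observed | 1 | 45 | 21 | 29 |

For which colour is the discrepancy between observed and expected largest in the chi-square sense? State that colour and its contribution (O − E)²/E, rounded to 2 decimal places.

Ratio total = 16. Expected counts: 96×1/16 = 6, 96×6/16 = 36, 96×3/16 = 18, 96×6/16 = 36.
χ² = (1−6)²/6 + (45−36)²/36 + (21−18)²/18 + (29−36)²/36
   = 4.167 + 2.250 + 0.500 + 1.361
The largest term is for cyan: 4.17.

cyan, 4.17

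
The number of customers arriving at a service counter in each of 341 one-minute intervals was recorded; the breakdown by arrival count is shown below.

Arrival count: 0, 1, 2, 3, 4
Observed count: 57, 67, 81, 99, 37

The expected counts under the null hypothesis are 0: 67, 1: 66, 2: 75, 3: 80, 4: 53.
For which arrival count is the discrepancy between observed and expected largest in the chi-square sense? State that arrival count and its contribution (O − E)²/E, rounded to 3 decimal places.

χ² = (57−67)²/67 + (67−66)²/66 + (81−75)²/75 + (99−80)²/80 + (37−53)²/53
   = 1.4925 + 0.0152 + 0.4800 + 4.5125 + 4.8302
The largest term is for 4: 4.830.

4, 4.830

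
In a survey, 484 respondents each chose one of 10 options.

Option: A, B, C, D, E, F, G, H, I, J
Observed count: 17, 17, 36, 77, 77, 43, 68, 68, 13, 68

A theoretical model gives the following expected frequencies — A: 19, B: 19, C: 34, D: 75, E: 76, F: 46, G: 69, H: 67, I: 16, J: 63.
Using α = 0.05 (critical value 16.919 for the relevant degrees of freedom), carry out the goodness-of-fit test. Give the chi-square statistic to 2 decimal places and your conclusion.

1.79; do not reject

A: (17 − 19)²/19 = 4/19 = 0.211
B: (17 − 19)²/19 = 4/19 = 0.211
C: (36 − 34)²/34 = 4/34 = 0.118
D: (77 − 75)²/75 = 4/75 = 0.053
E: (77 − 76)²/76 = 1/76 = 0.013
F: (43 − 46)²/46 = 9/46 = 0.196
G: (68 − 69)²/69 = 1/69 = 0.014
H: (68 − 67)²/67 = 1/67 = 0.015
I: (13 − 16)²/16 = 9/16 = 0.563
J: (68 − 63)²/63 = 25/63 = 0.397
Sum = 1.79
df = 9. Since 1.79 < 16.919, we do not reject H₀.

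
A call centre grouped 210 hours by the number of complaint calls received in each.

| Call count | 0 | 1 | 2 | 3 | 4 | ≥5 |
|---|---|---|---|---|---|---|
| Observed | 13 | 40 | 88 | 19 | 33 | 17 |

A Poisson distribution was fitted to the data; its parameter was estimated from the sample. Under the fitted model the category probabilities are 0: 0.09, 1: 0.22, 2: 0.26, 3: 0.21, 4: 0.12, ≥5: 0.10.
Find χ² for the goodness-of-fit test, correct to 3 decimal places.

Expected counts E_i = n·p_i: 210×0.09 = 18.9, 210×0.22 = 46.2, 210×0.26 = 54.6, 210×0.21 = 44.1, 210×0.12 = 25.2, 210×0.10 = 21.
0: (13 − 18.9)²/18.9 = 34.81/18.9 = 1.8418
1: (40 − 46.2)²/46.2 = 38.44/46.2 = 0.8320
2: (88 − 54.6)²/54.6 = 1115.56/54.6 = 20.4315
3: (19 − 44.1)²/44.1 = 630.01/44.1 = 14.2859
4: (33 − 25.2)²/25.2 = 60.84/25.2 = 2.4143
≥5: (17 − 21)²/21 = 16/21 = 0.7619
Sum = 40.567

40.567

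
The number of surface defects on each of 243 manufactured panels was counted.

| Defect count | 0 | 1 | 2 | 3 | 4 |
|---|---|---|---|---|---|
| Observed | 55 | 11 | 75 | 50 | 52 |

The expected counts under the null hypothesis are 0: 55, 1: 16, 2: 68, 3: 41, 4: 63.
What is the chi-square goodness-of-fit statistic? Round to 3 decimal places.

0: (55 − 55)²/55 = 0/55 = 0.0000
1: (11 − 16)²/16 = 25/16 = 1.5625
2: (75 − 68)²/68 = 49/68 = 0.7206
3: (50 − 41)²/41 = 81/41 = 1.9756
4: (52 − 63)²/63 = 121/63 = 1.9206
Sum = 6.179

6.179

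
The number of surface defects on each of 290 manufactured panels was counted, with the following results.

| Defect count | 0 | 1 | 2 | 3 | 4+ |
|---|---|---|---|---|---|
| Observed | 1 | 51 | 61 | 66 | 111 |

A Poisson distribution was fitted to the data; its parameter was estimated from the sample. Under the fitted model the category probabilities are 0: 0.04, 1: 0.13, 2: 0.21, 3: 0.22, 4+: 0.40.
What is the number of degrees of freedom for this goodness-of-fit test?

3

There are k = 5 categories and 1 parameter estimated from the data, so df = 5 − 1 − 1 = 3.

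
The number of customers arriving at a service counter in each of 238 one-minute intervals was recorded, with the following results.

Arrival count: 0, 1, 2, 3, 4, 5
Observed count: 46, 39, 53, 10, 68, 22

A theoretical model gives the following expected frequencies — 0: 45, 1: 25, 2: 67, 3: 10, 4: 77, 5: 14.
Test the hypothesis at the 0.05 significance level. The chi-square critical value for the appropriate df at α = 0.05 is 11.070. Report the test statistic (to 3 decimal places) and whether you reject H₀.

16.411; reject

χ² = (46−45)²/45 + (39−25)²/25 + (53−67)²/67 + (10−10)²/10 + (68−77)²/77 + (22−14)²/14
   = 0.0222 + 7.8400 + 2.9254 + 0.0000 + 1.0519 + 4.5714
Sum = 16.411
df = 5. Since 16.411 > 11.070, we reject H₀.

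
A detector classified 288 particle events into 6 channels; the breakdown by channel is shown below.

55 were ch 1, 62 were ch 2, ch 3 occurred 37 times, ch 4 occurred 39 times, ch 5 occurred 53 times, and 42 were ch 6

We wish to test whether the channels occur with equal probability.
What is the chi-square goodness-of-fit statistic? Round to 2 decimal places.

Under H₀ each category has probability 1/6, so each expected count is 288/6 = 48.
cat         O        E   (O−E)²/E
ch 1       55       48      1.021
ch 2       62       48      4.083
ch 3       37       48      2.521
ch 4       39       48      1.688
ch 5       53       48      0.521
ch 6       42       48      0.750
Sum = 10.58

10.58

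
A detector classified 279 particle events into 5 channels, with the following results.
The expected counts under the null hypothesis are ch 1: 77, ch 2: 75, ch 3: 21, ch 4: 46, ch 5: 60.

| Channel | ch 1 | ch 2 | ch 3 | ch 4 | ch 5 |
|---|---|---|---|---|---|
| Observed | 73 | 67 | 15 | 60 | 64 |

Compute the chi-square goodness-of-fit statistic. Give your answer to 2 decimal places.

7.30

cat         O        E   (O−E)²/E
ch 1       73       77      0.208
ch 2       67       75      0.853
ch 3       15       21      1.714
ch 4       60       46      4.261
ch 5       64       60      0.267
Sum = 7.30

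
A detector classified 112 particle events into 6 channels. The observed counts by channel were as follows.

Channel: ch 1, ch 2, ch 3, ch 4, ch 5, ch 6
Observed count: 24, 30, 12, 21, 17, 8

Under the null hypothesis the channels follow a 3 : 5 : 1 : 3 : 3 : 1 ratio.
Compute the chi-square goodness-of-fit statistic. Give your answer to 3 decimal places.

5.619

Ratio total = 16. Expected counts: 112×3/16 = 21, 112×5/16 = 35, 112×1/16 = 7, 112×3/16 = 21, 112×3/16 = 21, 112×1/16 = 7.
χ² = (24−21)²/21 + (30−35)²/35 + (12−7)²/7 + (21−21)²/21 + (17−21)²/21 + (8−7)²/7
   = 0.4286 + 0.7143 + 3.5714 + 0.0000 + 0.7619 + 0.1429
Sum = 5.619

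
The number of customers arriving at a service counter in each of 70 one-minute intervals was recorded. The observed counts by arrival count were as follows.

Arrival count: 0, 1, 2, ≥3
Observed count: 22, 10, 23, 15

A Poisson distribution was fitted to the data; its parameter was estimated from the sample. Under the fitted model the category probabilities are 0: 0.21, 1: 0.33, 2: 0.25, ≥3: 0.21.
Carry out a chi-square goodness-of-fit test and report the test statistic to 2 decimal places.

12.79

Expected counts E_i = n·p_i: 70×0.21 = 14.7, 70×0.33 = 23.1, 70×0.25 = 17.5, 70×0.21 = 14.7.
cat         O        E   (O−E)²/E
0          22     14.7      3.625
1          10     23.1      7.429
2          23     17.5      1.729
≥3         15     14.7      0.006
Sum = 12.79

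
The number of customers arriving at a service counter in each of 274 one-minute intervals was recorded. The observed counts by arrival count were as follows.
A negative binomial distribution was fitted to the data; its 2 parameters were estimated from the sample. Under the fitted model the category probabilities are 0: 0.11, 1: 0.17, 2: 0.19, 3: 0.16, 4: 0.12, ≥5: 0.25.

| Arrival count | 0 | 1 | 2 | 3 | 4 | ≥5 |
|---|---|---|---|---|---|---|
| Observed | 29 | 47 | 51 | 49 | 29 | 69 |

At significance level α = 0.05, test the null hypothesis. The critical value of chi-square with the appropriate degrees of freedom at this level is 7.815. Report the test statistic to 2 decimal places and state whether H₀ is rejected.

1.14; do not reject

Expected counts E_i = n·p_i: 274×0.11 = 30.14, 274×0.17 = 46.58, 274×0.19 = 52.06, 274×0.16 = 43.84, 274×0.12 = 32.88, 274×0.25 = 68.5.
χ² = (29−30.14)²/30.14 + (47−46.58)²/46.58 + (51−52.06)²/52.06 + (49−43.84)²/43.84 + (29−32.88)²/32.88 + (69−68.5)²/68.5
   = 0.043 + 0.004 + 0.022 + 0.607 + 0.458 + 0.004
Sum = 1.14
df = 3. Since 1.14 < 7.815, we do not reject H₀.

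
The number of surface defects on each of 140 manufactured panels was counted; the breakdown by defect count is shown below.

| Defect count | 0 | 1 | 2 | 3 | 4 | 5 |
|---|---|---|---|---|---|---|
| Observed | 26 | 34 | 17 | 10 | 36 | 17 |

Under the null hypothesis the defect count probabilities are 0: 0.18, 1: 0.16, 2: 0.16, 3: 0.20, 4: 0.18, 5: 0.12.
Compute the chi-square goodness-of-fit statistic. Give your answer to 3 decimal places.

23.537

Expected counts E_i = n·p_i: 140×0.18 = 25.2, 140×0.16 = 22.4, 140×0.16 = 22.4, 140×0.20 = 28, 140×0.18 = 25.2, 140×0.12 = 16.8.
0: (26 − 25.2)²/25.2 = 0.64/25.2 = 0.0254
1: (34 − 22.4)²/22.4 = 134.56/22.4 = 6.0071
2: (17 − 22.4)²/22.4 = 29.16/22.4 = 1.3018
3: (10 − 28)²/28 = 324/28 = 11.5714
4: (36 − 25.2)²/25.2 = 116.64/25.2 = 4.6286
5: (17 − 16.8)²/16.8 = 0.04/16.8 = 0.0024
Sum = 23.537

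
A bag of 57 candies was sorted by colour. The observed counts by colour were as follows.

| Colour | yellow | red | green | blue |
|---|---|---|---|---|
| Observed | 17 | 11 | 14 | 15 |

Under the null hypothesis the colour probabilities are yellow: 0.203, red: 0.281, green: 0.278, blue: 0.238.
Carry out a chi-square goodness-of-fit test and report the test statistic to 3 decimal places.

Expected counts E_i = n·p_i: 57×0.203 = 11.571, 57×0.281 = 16.017, 57×0.278 = 15.846, 57×0.238 = 13.566.
cat         O        E   (O−E)²/E
yellow     17   11.571     2.5472
red        11   16.017     1.5715
green      14   15.846     0.2151
blue       15   13.566     0.1516
Sum = 4.485

4.485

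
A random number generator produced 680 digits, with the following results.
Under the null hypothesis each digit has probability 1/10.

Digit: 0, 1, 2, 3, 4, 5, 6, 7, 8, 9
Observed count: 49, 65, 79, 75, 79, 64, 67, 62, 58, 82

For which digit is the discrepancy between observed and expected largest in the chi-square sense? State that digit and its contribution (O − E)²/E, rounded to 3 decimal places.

Expected count for each of the 10 categories: 680/10 = 68.
χ² = (49−68)²/68 + (65−68)²/68 + (79−68)²/68 + (75−68)²/68 + (79−68)²/68 + (64−68)²/68 + (67−68)²/68 + (62−68)²/68 + (58−68)²/68 + (82−68)²/68
   = 5.3088 + 0.1324 + 1.7794 + 0.7206 + 1.7794 + 0.2353 + 0.0147 + 0.5294 + 1.4706 + 2.8824
The largest term is for 0: 5.309.

0, 5.309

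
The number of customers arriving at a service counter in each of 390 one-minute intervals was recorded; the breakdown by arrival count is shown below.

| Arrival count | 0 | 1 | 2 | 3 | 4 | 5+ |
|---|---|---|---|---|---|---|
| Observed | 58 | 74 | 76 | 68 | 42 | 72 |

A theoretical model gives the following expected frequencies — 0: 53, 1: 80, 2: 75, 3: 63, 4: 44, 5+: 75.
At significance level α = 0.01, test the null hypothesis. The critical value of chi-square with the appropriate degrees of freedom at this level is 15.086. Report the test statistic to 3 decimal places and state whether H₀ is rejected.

cat         O        E   (O−E)²/E
0          58       53     0.4717
1          74       80     0.4500
2          76       75     0.0133
3          68       63     0.3968
4          42       44     0.0909
5+         72       75     0.1200
Sum = 1.543
df = 5. Since 1.543 < 15.086, we do not reject H₀.

1.543; do not reject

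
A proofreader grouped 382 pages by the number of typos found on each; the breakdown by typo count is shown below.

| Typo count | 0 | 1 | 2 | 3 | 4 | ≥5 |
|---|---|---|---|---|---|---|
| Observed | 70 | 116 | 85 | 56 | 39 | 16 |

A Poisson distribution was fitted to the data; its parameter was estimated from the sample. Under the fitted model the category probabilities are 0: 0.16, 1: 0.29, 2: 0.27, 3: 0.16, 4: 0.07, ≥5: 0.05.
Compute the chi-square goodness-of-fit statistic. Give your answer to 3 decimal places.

11.280

Expected counts E_i = n·p_i: 382×0.16 = 61.12, 382×0.29 = 110.78, 382×0.27 = 103.14, 382×0.16 = 61.12, 382×0.07 = 26.74, 382×0.05 = 19.1.
cat         O        E   (O−E)²/E
0          70    61.12     1.2902
1         116   110.78     0.2460
2          85   103.14     3.1904
3          56    61.12     0.4289
4          39    26.74     5.6211
≥5         16     19.1     0.5031
Sum = 11.280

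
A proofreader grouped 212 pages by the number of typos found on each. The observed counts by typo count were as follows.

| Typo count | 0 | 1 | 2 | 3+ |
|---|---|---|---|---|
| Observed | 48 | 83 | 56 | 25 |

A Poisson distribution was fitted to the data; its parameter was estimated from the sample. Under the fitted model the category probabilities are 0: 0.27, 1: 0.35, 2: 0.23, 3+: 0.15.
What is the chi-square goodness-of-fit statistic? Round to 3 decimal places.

5.064

Expected counts E_i = n·p_i: 212×0.27 = 57.24, 212×0.35 = 74.2, 212×0.23 = 48.76, 212×0.15 = 31.8.
χ² = (48−57.24)²/57.24 + (83−74.2)²/74.2 + (56−48.76)²/48.76 + (25−31.8)²/31.8
   = 1.4916 + 1.0437 + 1.0750 + 1.4541
Sum = 5.064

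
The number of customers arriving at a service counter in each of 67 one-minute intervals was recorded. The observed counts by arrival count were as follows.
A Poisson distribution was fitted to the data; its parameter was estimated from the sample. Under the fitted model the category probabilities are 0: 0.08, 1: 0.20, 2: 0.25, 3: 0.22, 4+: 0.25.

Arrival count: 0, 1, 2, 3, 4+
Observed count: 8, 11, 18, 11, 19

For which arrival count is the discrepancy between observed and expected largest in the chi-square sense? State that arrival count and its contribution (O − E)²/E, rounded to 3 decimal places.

Expected counts E_i = n·p_i: 67×0.08 = 5.36, 67×0.20 = 13.4, 67×0.25 = 16.75, 67×0.22 = 14.74, 67×0.25 = 16.75.
cat         O        E   (O−E)²/E
0           8     5.36     1.3003
1          11     13.4     0.4299
2          18    16.75     0.0933
3          11    14.74     0.9490
4+         19    16.75     0.3022
The largest term is for 0: 1.300.

0, 1.300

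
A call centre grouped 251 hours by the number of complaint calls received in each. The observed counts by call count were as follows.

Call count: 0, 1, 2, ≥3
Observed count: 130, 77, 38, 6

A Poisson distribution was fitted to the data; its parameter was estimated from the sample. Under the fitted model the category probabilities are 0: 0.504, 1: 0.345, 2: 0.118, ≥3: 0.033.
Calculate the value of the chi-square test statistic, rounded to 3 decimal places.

Expected counts E_i = n·p_i: 251×0.504 = 126.504, 251×0.345 = 86.595, 251×0.118 = 29.618, 251×0.033 = 8.283.
χ² = (130−126.504)²/126.504 + (77−86.595)²/86.595 + (38−29.618)²/29.618 + (6−8.283)²/8.283
   = 0.0966 + 1.0632 + 2.3721 + 0.6293
Sum = 4.161

4.161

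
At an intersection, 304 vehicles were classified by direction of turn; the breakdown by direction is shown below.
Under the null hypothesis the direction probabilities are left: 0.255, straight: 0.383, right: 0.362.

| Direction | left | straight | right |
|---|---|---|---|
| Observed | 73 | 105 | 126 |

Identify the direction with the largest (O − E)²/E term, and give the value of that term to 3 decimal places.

right, 2.312

Expected counts E_i = n·p_i: 304×0.255 = 77.52, 304×0.383 = 116.432, 304×0.362 = 110.048.
left: (73 − 77.52)²/77.52 = 20.4304/77.52 = 0.2636
straight: (105 − 116.432)²/116.432 = 130.690624/116.432 = 1.1225
right: (126 − 110.048)²/110.048 = 254.466304/110.048 = 2.3123
The largest term is for right: 2.312.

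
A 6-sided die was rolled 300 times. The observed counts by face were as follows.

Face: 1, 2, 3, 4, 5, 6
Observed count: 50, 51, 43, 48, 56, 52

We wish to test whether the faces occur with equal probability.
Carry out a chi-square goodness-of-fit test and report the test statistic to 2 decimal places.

Expected count for each of the 6 categories: 300/6 = 50.
cat         O        E   (O−E)²/E
1          50       50      0.000
2          51       50      0.020
3          43       50      0.980
4          48       50      0.080
5          56       50      0.720
6          52       50      0.080
Sum = 1.88

1.88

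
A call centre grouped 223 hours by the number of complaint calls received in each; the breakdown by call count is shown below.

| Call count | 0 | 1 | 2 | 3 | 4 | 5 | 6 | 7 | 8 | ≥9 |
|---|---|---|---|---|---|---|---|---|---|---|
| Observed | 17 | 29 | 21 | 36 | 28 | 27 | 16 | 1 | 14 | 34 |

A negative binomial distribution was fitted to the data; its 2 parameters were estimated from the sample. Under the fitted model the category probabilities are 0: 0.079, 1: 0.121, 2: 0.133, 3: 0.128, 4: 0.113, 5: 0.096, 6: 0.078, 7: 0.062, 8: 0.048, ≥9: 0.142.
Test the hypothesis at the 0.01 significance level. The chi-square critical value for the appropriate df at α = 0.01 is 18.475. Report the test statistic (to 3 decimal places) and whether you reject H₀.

Expected counts E_i = n·p_i: 223×0.079 = 17.617, 223×0.121 = 26.983, 223×0.133 = 29.659, 223×0.128 = 28.544, 223×0.113 = 25.199, 223×0.096 = 21.408, 223×0.078 = 17.394, 223×0.062 = 13.826, 223×0.048 = 10.704, 223×0.142 = 31.666.
cat         O        E   (O−E)²/E
0          17   17.617     0.0216
1          29   26.983     0.1508
2          21   29.659     2.5280
3          36   28.544     1.9476
4          28   25.199     0.3113
5          27   21.408     1.4607
6          16   17.394     0.1117
7           1   13.826    11.8983
8          14   10.704     1.0149
≥9         34   31.666     0.1720
Sum = 19.617
df = 7. Since 19.617 > 18.475, we reject H₀.

19.617; reject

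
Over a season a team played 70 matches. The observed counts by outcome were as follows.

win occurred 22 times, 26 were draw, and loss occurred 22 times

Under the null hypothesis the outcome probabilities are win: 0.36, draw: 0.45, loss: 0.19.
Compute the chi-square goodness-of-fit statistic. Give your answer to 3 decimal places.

Expected counts E_i = n·p_i: 70×0.36 = 25.2, 70×0.45 = 31.5, 70×0.19 = 13.3.
χ² = (22−25.2)²/25.2 + (26−31.5)²/31.5 + (22−13.3)²/13.3
   = 0.4063 + 0.9603 + 5.6910
Sum = 7.058

7.058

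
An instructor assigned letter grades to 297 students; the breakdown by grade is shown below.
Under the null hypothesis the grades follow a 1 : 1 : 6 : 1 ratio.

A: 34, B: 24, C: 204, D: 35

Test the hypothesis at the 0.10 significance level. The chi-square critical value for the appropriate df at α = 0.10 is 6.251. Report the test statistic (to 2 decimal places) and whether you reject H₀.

2.79; do not reject

Ratio total = 9. Expected counts: 297×1/9 = 33, 297×1/9 = 33, 297×6/9 = 198, 297×1/9 = 33.
cat         O        E   (O−E)²/E
A          34       33      0.030
B          24       33      2.455
C         204      198      0.182
D          35       33      0.121
Sum = 2.79
df = 3. Since 2.79 < 6.251, we do not reject H₀.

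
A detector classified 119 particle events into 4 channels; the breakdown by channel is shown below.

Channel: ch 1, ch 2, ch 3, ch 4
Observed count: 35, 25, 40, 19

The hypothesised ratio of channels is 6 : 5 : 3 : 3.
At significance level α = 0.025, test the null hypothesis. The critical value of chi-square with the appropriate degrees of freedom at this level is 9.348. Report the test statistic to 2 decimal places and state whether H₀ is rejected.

Ratio total = 17. Expected counts: 119×6/17 = 42, 119×5/17 = 35, 119×3/17 = 21, 119×3/17 = 21.
χ² = (35−42)²/42 + (25−35)²/35 + (40−21)²/21 + (19−21)²/21
   = 1.167 + 2.857 + 17.190 + 0.190
Sum = 21.40
df = 3. Since 21.40 > 9.348, we reject H₀.

21.40; reject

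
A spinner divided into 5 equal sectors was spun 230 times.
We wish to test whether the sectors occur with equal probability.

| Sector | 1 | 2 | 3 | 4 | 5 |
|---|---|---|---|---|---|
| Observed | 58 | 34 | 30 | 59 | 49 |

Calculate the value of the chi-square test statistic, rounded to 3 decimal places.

15.696

Under H₀ each category has probability 1/5, so each expected count is 230/5 = 46.
cat         O        E   (O−E)²/E
1          58       46     3.1304
2          34       46     3.1304
3          30       46     5.5652
4          59       46     3.6739
5          49       46     0.1957
Sum = 15.696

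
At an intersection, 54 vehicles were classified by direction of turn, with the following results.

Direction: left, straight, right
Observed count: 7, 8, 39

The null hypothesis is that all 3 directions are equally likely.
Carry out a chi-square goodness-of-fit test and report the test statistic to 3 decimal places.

36.778

Under H₀ each category has probability 1/3, so each expected count is 54/3 = 18.
cat           O        E   (O−E)²/E
left          7       18     6.7222
straight      8       18     5.5556
right        39       18    24.5000
Sum = 36.778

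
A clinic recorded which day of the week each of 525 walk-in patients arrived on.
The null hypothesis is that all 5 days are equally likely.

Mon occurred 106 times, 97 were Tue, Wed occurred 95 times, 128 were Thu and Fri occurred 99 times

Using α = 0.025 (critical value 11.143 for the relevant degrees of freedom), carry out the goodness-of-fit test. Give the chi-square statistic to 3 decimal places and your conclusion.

6.952; do not reject

Expected count for each of the 5 categories: 525/5 = 105.
Mon: (106 − 105)²/105 = 1/105 = 0.0095
Tue: (97 − 105)²/105 = 64/105 = 0.6095
Wed: (95 − 105)²/105 = 100/105 = 0.9524
Thu: (128 − 105)²/105 = 529/105 = 5.0381
Fri: (99 − 105)²/105 = 36/105 = 0.3429
Sum = 6.952
df = 4. Since 6.952 < 11.143, we do not reject H₀.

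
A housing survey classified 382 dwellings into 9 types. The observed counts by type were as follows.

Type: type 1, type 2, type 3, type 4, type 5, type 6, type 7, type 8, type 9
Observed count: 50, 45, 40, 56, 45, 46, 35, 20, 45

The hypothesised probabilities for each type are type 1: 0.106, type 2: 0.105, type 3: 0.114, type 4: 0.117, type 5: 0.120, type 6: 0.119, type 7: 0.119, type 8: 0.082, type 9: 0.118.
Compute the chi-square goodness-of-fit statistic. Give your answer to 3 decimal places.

Expected counts E_i = n·p_i: 382×0.106 = 40.492, 382×0.105 = 40.11, 382×0.114 = 43.548, 382×0.117 = 44.694, 382×0.120 = 45.84, 382×0.119 = 45.458, 382×0.119 = 45.458, 382×0.082 = 31.324, 382×0.118 = 45.076.
type 1: (50 − 40.492)²/40.492 = 90.402064/40.492 = 2.2326
type 2: (45 − 40.11)²/40.11 = 23.9121/40.11 = 0.5962
type 3: (40 − 43.548)²/43.548 = 12.588304/43.548 = 0.2891
type 4: (56 − 44.694)²/44.694 = 127.825636/44.694 = 2.8600
type 5: (45 − 45.84)²/45.84 = 0.7056/45.84 = 0.0154
type 6: (46 − 45.458)²/45.458 = 0.293764/45.458 = 0.0065
type 7: (35 − 45.458)²/45.458 = 109.369764/45.458 = 2.4060
type 8: (20 − 31.324)²/31.324 = 128.232976/31.324 = 4.0938
type 9: (45 − 45.076)²/45.076 = 0.005776/45.076 = 0.0001
Sum = 12.500

12.500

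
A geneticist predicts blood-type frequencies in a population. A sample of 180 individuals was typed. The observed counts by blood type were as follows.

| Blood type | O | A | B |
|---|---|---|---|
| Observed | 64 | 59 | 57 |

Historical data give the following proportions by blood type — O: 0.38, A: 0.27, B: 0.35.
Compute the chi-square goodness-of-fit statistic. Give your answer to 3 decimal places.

Expected counts E_i = n·p_i: 180×0.38 = 68.4, 180×0.27 = 48.6, 180×0.35 = 63.
χ² = (64−68.4)²/68.4 + (59−48.6)²/48.6 + (57−63)²/63
   = 0.2830 + 2.2255 + 0.5714
Sum = 3.080

3.080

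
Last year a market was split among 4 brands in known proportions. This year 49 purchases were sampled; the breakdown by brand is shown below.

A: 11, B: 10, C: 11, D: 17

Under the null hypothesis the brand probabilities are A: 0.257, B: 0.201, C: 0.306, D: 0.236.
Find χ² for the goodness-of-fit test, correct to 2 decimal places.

Expected counts E_i = n·p_i: 49×0.257 = 12.593, 49×0.201 = 9.849, 49×0.306 = 14.994, 49×0.236 = 11.564.
A: (11 − 12.593)²/12.593 = 2.537649/12.593 = 0.202
B: (10 − 9.849)²/9.849 = 0.022801/9.849 = 0.002
C: (11 − 14.994)²/14.994 = 15.952036/14.994 = 1.064
D: (17 − 11.564)²/11.564 = 29.550096/11.564 = 2.555
Sum = 3.82

3.82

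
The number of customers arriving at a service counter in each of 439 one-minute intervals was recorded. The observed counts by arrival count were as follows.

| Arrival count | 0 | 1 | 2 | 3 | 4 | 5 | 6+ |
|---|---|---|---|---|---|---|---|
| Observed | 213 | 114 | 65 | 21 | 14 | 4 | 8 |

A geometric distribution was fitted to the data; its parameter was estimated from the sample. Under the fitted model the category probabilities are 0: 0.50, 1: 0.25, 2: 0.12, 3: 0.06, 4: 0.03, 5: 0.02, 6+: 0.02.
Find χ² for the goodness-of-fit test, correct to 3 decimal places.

Expected counts E_i = n·p_i: 439×0.50 = 219.5, 439×0.25 = 109.75, 439×0.12 = 52.68, 439×0.06 = 26.34, 439×0.03 = 13.17, 439×0.02 = 8.78, 439×0.02 = 8.78.
0: (213 − 219.5)²/219.5 = 42.25/219.5 = 0.1925
1: (114 − 109.75)²/109.75 = 18.0625/109.75 = 0.1646
2: (65 − 52.68)²/52.68 = 151.7824/52.68 = 2.8812
3: (21 − 26.34)²/26.34 = 28.5156/26.34 = 1.0826
4: (14 − 13.17)²/13.17 = 0.6889/13.17 = 0.0523
5: (4 − 8.78)²/8.78 = 22.8484/8.78 = 2.6023
6+: (8 − 8.78)²/8.78 = 0.6084/8.78 = 0.0693
Sum = 7.045

7.045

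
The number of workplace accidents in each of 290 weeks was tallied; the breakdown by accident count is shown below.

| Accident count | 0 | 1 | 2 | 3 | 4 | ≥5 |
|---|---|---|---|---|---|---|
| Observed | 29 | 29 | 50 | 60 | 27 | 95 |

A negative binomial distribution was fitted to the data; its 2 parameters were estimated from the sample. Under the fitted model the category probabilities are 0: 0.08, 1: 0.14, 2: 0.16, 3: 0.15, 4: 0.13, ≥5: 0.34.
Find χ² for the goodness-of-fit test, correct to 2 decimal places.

Expected counts E_i = n·p_i: 290×0.08 = 23.2, 290×0.14 = 40.6, 290×0.16 = 46.4, 290×0.15 = 43.5, 290×0.13 = 37.7, 290×0.34 = 98.6.
0: (29 − 23.2)²/23.2 = 33.64/23.2 = 1.450
1: (29 − 40.6)²/40.6 = 134.56/40.6 = 3.314
2: (50 − 46.4)²/46.4 = 12.96/46.4 = 0.279
3: (60 − 43.5)²/43.5 = 272.25/43.5 = 6.259
4: (27 − 37.7)²/37.7 = 114.49/37.7 = 3.037
≥5: (95 − 98.6)²/98.6 = 12.96/98.6 = 0.131
Sum = 14.47

14.47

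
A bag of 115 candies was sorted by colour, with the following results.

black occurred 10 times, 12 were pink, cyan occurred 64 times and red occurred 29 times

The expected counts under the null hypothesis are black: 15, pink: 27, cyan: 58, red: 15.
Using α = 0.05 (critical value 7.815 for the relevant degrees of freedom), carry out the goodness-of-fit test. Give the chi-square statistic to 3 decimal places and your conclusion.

cat         O        E   (O−E)²/E
black      10       15     1.6667
pink       12       27     8.3333
cyan       64       58     0.6207
red        29       15    13.0667
Sum = 23.687
df = 3. Since 23.687 > 7.815, we reject H₀.

23.687; reject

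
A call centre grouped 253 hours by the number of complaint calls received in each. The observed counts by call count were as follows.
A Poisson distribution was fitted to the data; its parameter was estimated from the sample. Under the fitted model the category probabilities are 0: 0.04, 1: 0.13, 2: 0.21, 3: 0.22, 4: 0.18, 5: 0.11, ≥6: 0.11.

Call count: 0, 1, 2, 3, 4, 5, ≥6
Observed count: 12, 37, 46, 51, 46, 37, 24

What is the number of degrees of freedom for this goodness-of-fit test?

5

There are k = 7 categories and 1 parameter estimated from the data, so df = 7 − 1 − 1 = 5.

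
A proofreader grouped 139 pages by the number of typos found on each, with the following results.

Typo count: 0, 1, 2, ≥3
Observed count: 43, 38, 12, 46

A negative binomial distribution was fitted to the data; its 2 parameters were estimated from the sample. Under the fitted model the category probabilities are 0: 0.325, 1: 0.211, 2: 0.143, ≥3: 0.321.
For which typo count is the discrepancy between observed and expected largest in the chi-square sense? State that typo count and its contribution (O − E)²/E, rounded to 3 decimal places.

Expected counts E_i = n·p_i: 139×0.325 = 45.175, 139×0.211 = 29.329, 139×0.143 = 19.877, 139×0.321 = 44.619.
cat         O        E   (O−E)²/E
0          43   45.175     0.1047
1          38   29.329     2.5635
2          12   19.877     3.1216
≥3         46   44.619     0.0427
The largest term is for 2: 3.122.

2, 3.122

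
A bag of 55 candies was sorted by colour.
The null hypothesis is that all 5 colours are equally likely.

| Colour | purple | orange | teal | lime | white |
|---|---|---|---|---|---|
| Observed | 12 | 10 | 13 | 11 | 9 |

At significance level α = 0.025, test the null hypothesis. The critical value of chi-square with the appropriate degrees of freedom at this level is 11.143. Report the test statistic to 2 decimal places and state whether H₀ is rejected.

Under H₀ each category has probability 1/5, so each expected count is 55/5 = 11.
χ² = (12−11)²/11 + (10−11)²/11 + (13−11)²/11 + (11−11)²/11 + (9−11)²/11
   = 0.091 + 0.091 + 0.364 + 0.000 + 0.364
Sum = 0.91
df = 4. Since 0.91 < 11.143, we do not reject H₀.

0.91; do not reject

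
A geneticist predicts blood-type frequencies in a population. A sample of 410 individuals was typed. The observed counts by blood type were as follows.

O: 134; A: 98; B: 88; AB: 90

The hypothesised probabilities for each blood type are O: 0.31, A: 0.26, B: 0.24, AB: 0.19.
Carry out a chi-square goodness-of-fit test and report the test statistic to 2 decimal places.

4.05

Expected counts E_i = n·p_i: 410×0.31 = 127.1, 410×0.26 = 106.6, 410×0.24 = 98.4, 410×0.19 = 77.9.
cat         O        E   (O−E)²/E
O         134    127.1      0.375
A          98    106.6      0.694
B          88     98.4      1.099
AB         90     77.9      1.879
Sum = 4.05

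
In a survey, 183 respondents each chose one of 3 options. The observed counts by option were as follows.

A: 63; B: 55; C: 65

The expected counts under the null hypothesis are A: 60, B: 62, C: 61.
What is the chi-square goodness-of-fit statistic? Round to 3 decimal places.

A: (63 − 60)²/60 = 9/60 = 0.1500
B: (55 − 62)²/62 = 49/62 = 0.7903
C: (65 − 61)²/61 = 16/61 = 0.2623
Sum = 1.203

1.203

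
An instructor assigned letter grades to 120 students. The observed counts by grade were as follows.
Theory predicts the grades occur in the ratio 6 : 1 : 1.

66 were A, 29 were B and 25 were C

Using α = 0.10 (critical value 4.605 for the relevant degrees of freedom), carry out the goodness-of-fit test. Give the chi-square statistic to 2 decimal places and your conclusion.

Ratio total = 8. Expected counts: 120×6/8 = 90, 120×1/8 = 15, 120×1/8 = 15.
χ² = (66−90)²/90 + (29−15)²/15 + (25−15)²/15
   = 6.400 + 13.067 + 6.667
Sum = 26.13
df = 2. Since 26.13 > 4.605, we reject H₀.

26.13; reject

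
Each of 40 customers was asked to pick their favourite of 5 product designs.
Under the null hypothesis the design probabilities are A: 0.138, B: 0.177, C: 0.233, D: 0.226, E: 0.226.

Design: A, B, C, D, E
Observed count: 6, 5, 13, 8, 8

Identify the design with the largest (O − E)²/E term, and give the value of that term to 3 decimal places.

C, 1.453

Expected counts E_i = n·p_i: 40×0.138 = 5.52, 40×0.177 = 7.08, 40×0.233 = 9.32, 40×0.226 = 9.04, 40×0.226 = 9.04.
cat         O        E   (O−E)²/E
A           6     5.52     0.0417
B           5     7.08     0.6111
C          13     9.32     1.4530
D           8     9.04     0.1196
E           8     9.04     0.1196
The largest term is for C: 1.453.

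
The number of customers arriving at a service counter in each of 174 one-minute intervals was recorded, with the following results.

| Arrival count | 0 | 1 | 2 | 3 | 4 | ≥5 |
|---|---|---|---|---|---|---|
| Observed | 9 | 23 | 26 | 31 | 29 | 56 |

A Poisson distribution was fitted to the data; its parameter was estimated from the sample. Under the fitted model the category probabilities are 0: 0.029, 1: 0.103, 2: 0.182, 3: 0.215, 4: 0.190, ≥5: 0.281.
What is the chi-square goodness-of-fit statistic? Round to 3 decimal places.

Expected counts E_i = n·p_i: 174×0.029 = 5.046, 174×0.103 = 17.922, 174×0.182 = 31.668, 174×0.215 = 37.41, 174×0.190 = 33.06, 174×0.281 = 48.894.
0: (9 − 5.046)²/5.046 = 15.634116/5.046 = 3.0983
1: (23 − 17.922)²/17.922 = 25.786084/17.922 = 1.4388
2: (26 − 31.668)²/31.668 = 32.126224/31.668 = 1.0145
3: (31 − 37.41)²/37.41 = 41.0881/37.41 = 1.0983
4: (29 − 33.06)²/33.06 = 16.4836/33.06 = 0.4986
≥5: (56 − 48.894)²/48.894 = 50.495236/48.894 = 1.0327
Sum = 8.181

8.181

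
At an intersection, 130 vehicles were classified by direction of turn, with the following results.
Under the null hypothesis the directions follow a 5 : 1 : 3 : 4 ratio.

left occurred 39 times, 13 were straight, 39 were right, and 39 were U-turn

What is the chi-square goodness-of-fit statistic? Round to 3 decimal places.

Ratio total = 13. Expected counts: 130×5/13 = 50, 130×1/13 = 10, 130×3/13 = 30, 130×4/13 = 40.
left: (39 − 50)²/50 = 121/50 = 2.4200
straight: (13 − 10)²/10 = 9/10 = 0.9000
right: (39 − 30)²/30 = 81/30 = 2.7000
U-turn: (39 − 40)²/40 = 1/40 = 0.0250
Sum = 6.045

6.045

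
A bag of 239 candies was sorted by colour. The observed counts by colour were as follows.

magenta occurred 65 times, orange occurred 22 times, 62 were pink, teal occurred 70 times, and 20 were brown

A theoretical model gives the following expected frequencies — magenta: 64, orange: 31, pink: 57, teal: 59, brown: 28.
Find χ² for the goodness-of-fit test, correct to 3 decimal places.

cat          O        E   (O−E)²/E
magenta     65       64     0.0156
orange      22       31     2.6129
pink        62       57     0.4386
teal        70       59     2.0508
brown       20       28     2.2857
Sum = 7.404

7.404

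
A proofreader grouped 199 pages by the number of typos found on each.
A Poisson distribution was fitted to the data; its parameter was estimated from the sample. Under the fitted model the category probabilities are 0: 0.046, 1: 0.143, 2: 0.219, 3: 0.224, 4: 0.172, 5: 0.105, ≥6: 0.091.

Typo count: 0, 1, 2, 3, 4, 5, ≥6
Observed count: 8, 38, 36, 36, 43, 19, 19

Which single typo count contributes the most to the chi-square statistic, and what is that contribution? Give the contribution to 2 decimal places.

Expected counts E_i = n·p_i: 199×0.046 = 9.154, 199×0.143 = 28.457, 199×0.219 = 43.581, 199×0.224 = 44.576, 199×0.172 = 34.228, 199×0.105 = 20.895, 199×0.091 = 18.109.
χ² = (8−9.154)²/9.154 + (38−28.457)²/28.457 + (36−43.581)²/43.581 + (36−44.576)²/44.576 + (43−34.228)²/34.228 + (19−20.895)²/20.895 + (19−18.109)²/18.109
   = 0.145 + 3.200 + 1.319 + 1.650 + 2.248 + 0.172 + 0.044
The largest term is for 1: 3.20.

1, 3.20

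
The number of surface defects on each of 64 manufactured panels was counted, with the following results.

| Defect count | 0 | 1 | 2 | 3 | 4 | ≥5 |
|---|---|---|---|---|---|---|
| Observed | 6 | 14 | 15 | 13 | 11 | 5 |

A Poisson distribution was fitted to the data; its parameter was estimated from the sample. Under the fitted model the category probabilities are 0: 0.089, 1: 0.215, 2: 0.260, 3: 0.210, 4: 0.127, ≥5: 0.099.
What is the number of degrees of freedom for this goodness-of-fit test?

There are k = 6 categories and 1 parameter estimated from the data, so df = 6 − 1 − 1 = 4.

4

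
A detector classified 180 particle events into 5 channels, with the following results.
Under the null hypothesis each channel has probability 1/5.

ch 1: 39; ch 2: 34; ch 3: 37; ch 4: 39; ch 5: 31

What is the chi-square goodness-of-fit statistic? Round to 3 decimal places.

Expected count for each of the 5 categories: 180/5 = 36.
cat         O        E   (O−E)²/E
ch 1       39       36     0.2500
ch 2       34       36     0.1111
ch 3       37       36     0.0278
ch 4       39       36     0.2500
ch 5       31       36     0.6944
Sum = 1.333

1.333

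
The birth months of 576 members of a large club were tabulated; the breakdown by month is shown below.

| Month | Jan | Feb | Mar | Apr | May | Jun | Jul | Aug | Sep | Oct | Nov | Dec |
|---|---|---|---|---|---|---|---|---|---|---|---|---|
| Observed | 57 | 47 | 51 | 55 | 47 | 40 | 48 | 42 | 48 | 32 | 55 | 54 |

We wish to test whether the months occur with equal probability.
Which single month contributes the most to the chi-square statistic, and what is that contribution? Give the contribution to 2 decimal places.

Under H₀ each category has probability 1/12, so each expected count is 576/12 = 48.
Jan: (57 − 48)²/48 = 81/48 = 1.688
Feb: (47 − 48)²/48 = 1/48 = 0.021
Mar: (51 − 48)²/48 = 9/48 = 0.188
Apr: (55 − 48)²/48 = 49/48 = 1.021
May: (47 − 48)²/48 = 1/48 = 0.021
Jun: (40 − 48)²/48 = 64/48 = 1.333
Jul: (48 − 48)²/48 = 0/48 = 0.000
Aug: (42 − 48)²/48 = 36/48 = 0.750
Sep: (48 − 48)²/48 = 0/48 = 0.000
Oct: (32 − 48)²/48 = 256/48 = 5.333
Nov: (55 − 48)²/48 = 49/48 = 1.021
Dec: (54 − 48)²/48 = 36/48 = 0.750
The largest term is for Oct: 5.33.

Oct, 5.33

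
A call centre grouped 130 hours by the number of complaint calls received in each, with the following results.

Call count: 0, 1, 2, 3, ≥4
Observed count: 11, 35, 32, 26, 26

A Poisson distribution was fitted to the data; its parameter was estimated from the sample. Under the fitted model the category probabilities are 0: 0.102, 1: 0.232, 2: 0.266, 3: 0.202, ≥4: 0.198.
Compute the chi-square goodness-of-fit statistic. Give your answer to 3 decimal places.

Expected counts E_i = n·p_i: 130×0.102 = 13.26, 130×0.232 = 30.16, 130×0.266 = 34.58, 130×0.202 = 26.26, 130×0.198 = 25.74.
χ² = (11−13.26)²/13.26 + (35−30.16)²/30.16 + (32−34.58)²/34.58 + (26−26.26)²/26.26 + (26−25.74)²/25.74
   = 0.3852 + 0.7767 + 0.1925 + 0.0026 + 0.0026
Sum = 1.360

1.360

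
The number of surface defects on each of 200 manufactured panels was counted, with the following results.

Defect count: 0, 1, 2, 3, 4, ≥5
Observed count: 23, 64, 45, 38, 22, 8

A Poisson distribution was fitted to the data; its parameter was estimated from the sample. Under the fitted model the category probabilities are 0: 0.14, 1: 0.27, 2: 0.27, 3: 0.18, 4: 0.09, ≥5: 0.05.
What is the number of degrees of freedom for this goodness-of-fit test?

4

There are k = 6 categories and 1 parameter estimated from the data, so df = 6 − 1 − 1 = 4.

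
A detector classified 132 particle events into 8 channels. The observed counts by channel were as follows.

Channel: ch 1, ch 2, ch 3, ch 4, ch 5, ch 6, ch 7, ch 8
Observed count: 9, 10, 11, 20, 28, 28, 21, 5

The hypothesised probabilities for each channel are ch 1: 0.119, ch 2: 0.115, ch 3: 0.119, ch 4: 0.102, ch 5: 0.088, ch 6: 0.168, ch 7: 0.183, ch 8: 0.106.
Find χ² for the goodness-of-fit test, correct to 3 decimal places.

40.046

Expected counts E_i = n·p_i: 132×0.119 = 15.708, 132×0.115 = 15.18, 132×0.119 = 15.708, 132×0.102 = 13.464, 132×0.088 = 11.616, 132×0.168 = 22.176, 132×0.183 = 24.156, 132×0.106 = 13.992.
ch 1: (9 − 15.708)²/15.708 = 44.997264/15.708 = 2.8646
ch 2: (10 − 15.18)²/15.18 = 26.8324/15.18 = 1.7676
ch 3: (11 − 15.708)²/15.708 = 22.165264/15.708 = 1.4111
ch 4: (20 − 13.464)²/13.464 = 42.719296/13.464 = 3.1729
ch 5: (28 − 11.616)²/11.616 = 268.435456/11.616 = 23.1091
ch 6: (28 − 22.176)²/22.176 = 33.918976/22.176 = 1.5295
ch 7: (21 − 24.156)²/24.156 = 9.960336/24.156 = 0.4123
ch 8: (5 − 13.992)²/13.992 = 80.856064/13.992 = 5.7787
Sum = 40.046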